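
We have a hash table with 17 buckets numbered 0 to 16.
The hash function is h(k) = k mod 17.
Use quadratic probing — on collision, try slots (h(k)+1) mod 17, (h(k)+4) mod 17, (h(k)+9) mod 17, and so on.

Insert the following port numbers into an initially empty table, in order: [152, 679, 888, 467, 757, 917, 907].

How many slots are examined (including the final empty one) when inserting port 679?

2

Insert 152: h=16, slot 16 empty => index 16.
Insert 679: h=16, slot 16 occupied => index 0.
Insert 888: h=4, slot 4 empty => index 4.
Insert 467: h=8, slot 8 empty => index 8.
Insert 757: h=9, slot 9 empty => index 9.
Insert 917: h=16, slots 16,0 occupied => index 3.
Insert 907: h=6, slot 6 empty => index 6.
Table: [679, ., ., 917, 888, ., 907, ., 467, 757, ., ., ., ., ., ., 152]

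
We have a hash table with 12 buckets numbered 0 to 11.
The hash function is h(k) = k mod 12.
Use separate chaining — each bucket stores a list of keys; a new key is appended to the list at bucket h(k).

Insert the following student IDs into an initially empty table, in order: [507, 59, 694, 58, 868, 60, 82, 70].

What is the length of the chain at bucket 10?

4

Insert 507: h=3, bucket 3 empty → new chain.
Insert 59: h=11, bucket 11 empty → new chain.
Insert 694: h=10, bucket 10 empty → new chain.
Insert 58: h=10, bucket 10 nonempty → append to chain.
Insert 868: h=4, bucket 4 empty → new chain.
Insert 60: h=0, bucket 0 empty → new chain.
Insert 82: h=10, bucket 10 nonempty → append to chain.
Insert 70: h=10, bucket 10 nonempty → append to chain.
Final buckets:
0: 60
1: -
2: -
3: 507
4: 868
5: -
6: -
7: -
8: -
9: -
10: 694 -> 58 -> 82 -> 70
11: 59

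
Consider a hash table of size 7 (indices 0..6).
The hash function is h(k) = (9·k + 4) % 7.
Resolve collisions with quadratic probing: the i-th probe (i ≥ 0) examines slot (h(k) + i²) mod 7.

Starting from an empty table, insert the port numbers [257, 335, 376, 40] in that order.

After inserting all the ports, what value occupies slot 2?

257 hashes to 0; slot 0 is free → place at 0.
335 hashes to 2; slot 2 is free → place at 2.
376 hashes to 0; 0 taken → place at 1.
40 hashes to 0; 0,1 taken → place at 4.
Table: [257, 376, 335, -, 40, -, -]

335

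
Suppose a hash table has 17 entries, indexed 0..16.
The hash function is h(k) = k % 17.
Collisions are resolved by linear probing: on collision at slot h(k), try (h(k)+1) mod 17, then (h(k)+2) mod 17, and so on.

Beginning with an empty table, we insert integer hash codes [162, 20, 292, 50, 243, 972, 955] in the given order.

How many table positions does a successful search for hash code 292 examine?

2

162: h=9 -> slot 9
20: h=3 -> slot 3
292: h=3, probe 3,4 -> slot 4
50: h=16 -> slot 16
243: h=5 -> slot 5
972: h=3, probe 3,4,5,6 -> slot 6
955: h=3, probe 3,4,5,6,7 -> slot 7
Table: [—, —, —, 20, 292, 243, 972, 955, —, 162, —, —, —, —, —, —, 50]
Lookup 292: h=3, probe 3,4 → found at 4.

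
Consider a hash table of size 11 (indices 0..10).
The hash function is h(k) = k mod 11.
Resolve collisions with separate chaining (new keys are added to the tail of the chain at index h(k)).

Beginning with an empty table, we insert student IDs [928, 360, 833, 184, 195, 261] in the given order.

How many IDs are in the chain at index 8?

5

Insert 928: h=4, bucket 4 empty -> new chain.
Insert 360: h=8, bucket 8 empty -> new chain.
Insert 833: h=8, bucket 8 nonempty -> append to chain.
Insert 184: h=8, bucket 8 nonempty -> append to chain.
Insert 195: h=8, bucket 8 nonempty -> append to chain.
Insert 261: h=8, bucket 8 nonempty -> append to chain.
Final buckets:
0: —
1: —
2: —
3: —
4: 928
5: —
6: —
7: —
8: 360 -> 833 -> 184 -> 195 -> 261
9: —
10: —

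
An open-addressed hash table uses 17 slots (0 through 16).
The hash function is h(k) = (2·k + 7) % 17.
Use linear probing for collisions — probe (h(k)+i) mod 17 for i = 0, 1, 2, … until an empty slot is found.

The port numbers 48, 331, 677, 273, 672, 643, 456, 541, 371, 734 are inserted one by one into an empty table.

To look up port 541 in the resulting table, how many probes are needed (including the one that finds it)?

5

Insert 48: h=1, slot 1 empty -> index 1.
Insert 331: h=6, slot 6 empty -> index 6.
Insert 677: h=1, slot 1 occupied -> index 2.
Insert 273: h=9, slot 9 empty -> index 9.
Insert 672: h=8, slot 8 empty -> index 8.
Insert 643: h=1, slots 1,2 occupied -> index 3.
Insert 456: h=1, slots 1,2,3 occupied -> index 4.
Insert 541: h=1, slots 1,2,3,4 occupied -> index 5.
Insert 371: h=1, slots 1,2,3,4,5,6 occupied -> index 7.
Insert 734: h=13, slot 13 empty -> index 13.
Table: [., 48, 677, 643, 456, 541, 331, 371, 672, 273, ., ., ., 734, ., ., .]
Lookup 541: h=1, probe 1,2,3,4,5 → found at 5.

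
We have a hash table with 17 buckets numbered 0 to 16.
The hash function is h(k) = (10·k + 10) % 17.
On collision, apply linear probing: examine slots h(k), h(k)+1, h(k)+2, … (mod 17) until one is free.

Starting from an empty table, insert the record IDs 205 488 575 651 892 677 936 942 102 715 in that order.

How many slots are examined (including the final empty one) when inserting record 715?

4

205 hashes to 3; slot 3 is free => place at 3.
488 hashes to 11; slot 11 is free => place at 11.
575 hashes to 14; slot 14 is free => place at 14.
651 hashes to 9; slot 9 is free => place at 9.
892 hashes to 5; slot 5 is free => place at 5.
677 hashes to 14; 14 taken => place at 15.
936 hashes to 3; 3 taken => place at 4.
942 hashes to 12; slot 12 is free => place at 12.
102 hashes to 10; slot 10 is free => place at 10.
715 hashes to 3; 3,4,5 taken => place at 6.
Table: [-, -, -, 205, 936, 892, 715, -, -, 651, 102, 488, 942, -, 575, 677, -]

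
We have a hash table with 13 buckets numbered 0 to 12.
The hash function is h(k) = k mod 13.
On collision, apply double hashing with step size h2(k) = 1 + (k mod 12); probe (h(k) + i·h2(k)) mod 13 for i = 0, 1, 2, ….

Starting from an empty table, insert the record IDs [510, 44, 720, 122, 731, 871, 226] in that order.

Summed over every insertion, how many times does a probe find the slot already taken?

5

Insert 510: h=3, slot 3 empty => index 3.
Insert 44: h=5, slot 5 empty => index 5.
Insert 720: h=5, h2=1, slot 5 occupied => index 6.
Insert 122: h=5, h2=3, slot 5 occupied => index 8.
Insert 731: h=3, h2=12, slot 3 occupied => index 2.
Insert 871: h=0, slot 0 empty => index 0.
Insert 226: h=5, h2=11, slots 5,3 occupied => index 1.
Table: [871, 226, 731, 510, _, 44, 720, _, 122, _, _, _, _]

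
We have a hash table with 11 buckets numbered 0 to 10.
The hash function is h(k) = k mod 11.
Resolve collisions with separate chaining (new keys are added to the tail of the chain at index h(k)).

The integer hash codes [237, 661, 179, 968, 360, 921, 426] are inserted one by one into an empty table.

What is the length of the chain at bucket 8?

3

237 -> bucket 6
661 -> bucket 1
179 -> bucket 3
968 -> bucket 0
360 -> bucket 8
921 -> bucket 8 (collision)
426 -> bucket 8 (collision)
Final buckets:
0: 968
1: 661
2: —
3: 179
4: —
5: —
6: 237
7: —
8: 360 -> 921 -> 426
9: —
10: —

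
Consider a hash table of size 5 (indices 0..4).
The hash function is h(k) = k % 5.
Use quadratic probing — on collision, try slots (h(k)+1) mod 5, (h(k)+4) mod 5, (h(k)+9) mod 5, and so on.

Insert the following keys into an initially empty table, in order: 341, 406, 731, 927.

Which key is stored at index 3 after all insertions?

341 hashes to 1; slot 1 is free => place at 1.
406 hashes to 1; 1 taken => place at 2.
731 hashes to 1; 1,2 taken => place at 0.
927 hashes to 2; 2 taken => place at 3.
Table: [731, 341, 406, 927, .]

927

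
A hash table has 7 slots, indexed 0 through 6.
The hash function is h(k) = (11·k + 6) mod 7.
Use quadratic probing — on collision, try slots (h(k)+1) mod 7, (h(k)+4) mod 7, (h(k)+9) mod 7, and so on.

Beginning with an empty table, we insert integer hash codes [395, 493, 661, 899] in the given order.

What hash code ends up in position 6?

899

395: h=4 => slot 4
493: h=4, probe 4,5 => slot 5
661: h=4, probe 4,5,1 => slot 1
899: h=4, probe 4,5,1,6 => slot 6
Table: [∅, 661, ∅, ∅, 395, 493, 899]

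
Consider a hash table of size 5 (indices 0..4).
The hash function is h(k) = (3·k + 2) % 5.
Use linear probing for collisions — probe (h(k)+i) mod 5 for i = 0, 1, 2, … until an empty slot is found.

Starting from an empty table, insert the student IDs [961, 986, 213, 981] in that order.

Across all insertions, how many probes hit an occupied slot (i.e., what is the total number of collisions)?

5

961: h=0 → slot 0
986: h=0, probe 0,1 → slot 1
213: h=1, probe 1,2 → slot 2
981: h=0, probe 0,1,2,3 → slot 3
Table: [961, 986, 213, 981, _]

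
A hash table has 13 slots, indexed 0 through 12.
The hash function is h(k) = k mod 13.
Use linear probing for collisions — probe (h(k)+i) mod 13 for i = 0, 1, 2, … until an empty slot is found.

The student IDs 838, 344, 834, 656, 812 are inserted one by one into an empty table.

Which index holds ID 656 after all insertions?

8

Insert 838: h=6, slot 6 empty => index 6.
Insert 344: h=6, slot 6 occupied => index 7.
Insert 834: h=2, slot 2 empty => index 2.
Insert 656: h=6, slots 6,7 occupied => index 8.
Insert 812: h=6, slots 6,7,8 occupied => index 9.
Table: [∅, ∅, 834, ∅, ∅, ∅, 838, 344, 656, 812, ∅, ∅, ∅]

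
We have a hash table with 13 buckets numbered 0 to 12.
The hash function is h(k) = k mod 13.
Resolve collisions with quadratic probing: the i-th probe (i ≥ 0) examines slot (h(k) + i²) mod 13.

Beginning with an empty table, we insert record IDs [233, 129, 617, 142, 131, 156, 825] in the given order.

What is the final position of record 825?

233 hashes to 12; slot 12 is free -> place at 12.
129 hashes to 12; 12 taken -> place at 0.
617 hashes to 6; slot 6 is free -> place at 6.
142 hashes to 12; 12,0 taken -> place at 3.
131 hashes to 1; slot 1 is free -> place at 1.
156 hashes to 0; 0,1 taken -> place at 4.
825 hashes to 6; 6 taken -> place at 7.
Table: [129, 131, -, 142, 156, -, 617, 825, -, -, -, -, 233]

7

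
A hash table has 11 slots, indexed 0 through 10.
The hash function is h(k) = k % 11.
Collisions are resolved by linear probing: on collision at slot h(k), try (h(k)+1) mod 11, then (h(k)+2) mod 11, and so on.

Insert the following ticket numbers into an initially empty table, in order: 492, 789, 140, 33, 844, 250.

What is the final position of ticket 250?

Insert 492: h=8, slot 8 empty -> index 8.
Insert 789: h=8, slot 8 occupied -> index 9.
Insert 140: h=8, slots 8,9 occupied -> index 10.
Insert 33: h=0, slot 0 empty -> index 0.
Insert 844: h=8, slots 8,9,10,0 occupied -> index 1.
Insert 250: h=8, slots 8,9,10,0,1 occupied -> index 2.
Table: [33, 844, 250, ∅, ∅, ∅, ∅, ∅, 492, 789, 140]

2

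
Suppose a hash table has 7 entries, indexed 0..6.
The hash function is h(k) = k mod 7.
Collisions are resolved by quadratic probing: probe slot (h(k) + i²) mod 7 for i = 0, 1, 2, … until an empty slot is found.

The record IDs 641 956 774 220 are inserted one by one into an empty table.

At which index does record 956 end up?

641 hashes to 4; slot 4 is free => place at 4.
956 hashes to 4; 4 taken => place at 5.
774 hashes to 4; 4,5 taken => place at 1.
220 hashes to 3; slot 3 is free => place at 3.
Table: [., 774, ., 220, 641, 956, .]

5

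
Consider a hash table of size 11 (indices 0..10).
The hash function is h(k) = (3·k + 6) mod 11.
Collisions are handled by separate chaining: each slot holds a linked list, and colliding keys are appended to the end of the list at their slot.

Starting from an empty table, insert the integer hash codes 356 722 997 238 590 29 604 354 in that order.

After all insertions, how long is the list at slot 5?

Insert 356: h=7, bucket 7 empty -> new chain.
Insert 722: h=5, bucket 5 empty -> new chain.
Insert 997: h=5, bucket 5 nonempty -> append to chain.
Insert 238: h=5, bucket 5 nonempty -> append to chain.
Insert 590: h=5, bucket 5 nonempty -> append to chain.
Insert 29: h=5, bucket 5 nonempty -> append to chain.
Insert 604: h=3, bucket 3 empty -> new chain.
Insert 354: h=1, bucket 1 empty -> new chain.
Final buckets:
0: -
1: 354
2: -
3: 604
4: -
5: 722 -> 997 -> 238 -> 590 -> 29
6: -
7: 356
8: -
9: -
10: -

5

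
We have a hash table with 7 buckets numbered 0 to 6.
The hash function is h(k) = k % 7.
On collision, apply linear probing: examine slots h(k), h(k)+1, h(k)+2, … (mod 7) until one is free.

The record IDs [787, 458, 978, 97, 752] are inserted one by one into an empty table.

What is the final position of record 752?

0

787: h=3 => slot 3
458: h=3, probe 3,4 => slot 4
978: h=5 => slot 5
97: h=6 => slot 6
752: h=3, probe 3,4,5,6,0 => slot 0
Table: [752, ., ., 787, 458, 978, 97]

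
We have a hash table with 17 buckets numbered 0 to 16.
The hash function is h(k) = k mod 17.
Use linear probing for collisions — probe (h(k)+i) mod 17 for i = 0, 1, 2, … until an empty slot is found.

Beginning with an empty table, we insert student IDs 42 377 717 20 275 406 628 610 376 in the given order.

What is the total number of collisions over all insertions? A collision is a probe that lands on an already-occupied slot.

42: h=8 => slot 8
377: h=3 => slot 3
717: h=3, probe 3,4 => slot 4
20: h=3, probe 3,4,5 => slot 5
275: h=3, probe 3,4,5,6 => slot 6
406: h=15 => slot 15
628: h=16 => slot 16
610: h=15, probe 15,16,0 => slot 0
376: h=2 => slot 2
Table: [610, -, 376, 377, 717, 20, 275, -, 42, -, -, -, -, -, -, 406, 628]

8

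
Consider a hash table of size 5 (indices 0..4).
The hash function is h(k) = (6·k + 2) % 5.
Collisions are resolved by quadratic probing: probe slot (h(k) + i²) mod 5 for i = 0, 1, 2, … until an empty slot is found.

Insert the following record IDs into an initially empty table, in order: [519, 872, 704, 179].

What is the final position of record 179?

Insert 519: h=1, slot 1 empty -> index 1.
Insert 872: h=4, slot 4 empty -> index 4.
Insert 704: h=1, slot 1 occupied -> index 2.
Insert 179: h=1, slots 1,2 occupied -> index 0.
Table: [179, 519, 704, —, 872]

0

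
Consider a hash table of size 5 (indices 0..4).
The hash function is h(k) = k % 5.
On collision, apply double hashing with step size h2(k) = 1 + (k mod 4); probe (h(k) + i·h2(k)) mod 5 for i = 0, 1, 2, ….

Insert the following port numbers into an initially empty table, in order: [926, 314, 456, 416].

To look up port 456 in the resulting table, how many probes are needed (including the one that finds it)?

2

926 hashes to 1; slot 1 is free → place at 1.
314 hashes to 4; slot 4 is free → place at 4.
456 hashes to 1, h2=1; 1 taken → place at 2.
416 hashes to 1, h2=1; 1,2 taken → place at 3.
Table: [_, 926, 456, 416, 314]
Lookup 456: h=1, h2=1, probe 1,2 → found at 2.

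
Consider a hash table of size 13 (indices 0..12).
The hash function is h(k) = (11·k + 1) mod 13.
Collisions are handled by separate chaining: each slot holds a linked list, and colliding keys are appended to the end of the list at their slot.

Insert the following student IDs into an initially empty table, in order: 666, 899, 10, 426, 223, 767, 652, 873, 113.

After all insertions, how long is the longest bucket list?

666 → bucket 8
899 → bucket 10
10 → bucket 7
426 → bucket 7 (collision)
223 → bucket 10 (collision)
767 → bucket 1
652 → bucket 10 (collision)
873 → bucket 10 (collision)
113 → bucket 9
Final buckets:
0: _
1: 767
2: _
3: _
4: _
5: _
6: _
7: 10 -> 426
8: 666
9: 113
10: 899 -> 223 -> 652 -> 873
11: _
12: _

4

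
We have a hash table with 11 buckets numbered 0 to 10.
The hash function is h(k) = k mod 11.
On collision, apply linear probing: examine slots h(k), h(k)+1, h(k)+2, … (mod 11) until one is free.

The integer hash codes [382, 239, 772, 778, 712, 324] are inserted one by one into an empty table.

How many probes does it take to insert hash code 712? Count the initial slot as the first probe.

382 hashes to 8; slot 8 is free => place at 8.
239 hashes to 8; 8 taken => place at 9.
772 hashes to 2; slot 2 is free => place at 2.
778 hashes to 8; 8,9 taken => place at 10.
712 hashes to 8; 8,9,10 taken => place at 0.
324 hashes to 5; slot 5 is free => place at 5.
Table: [712, -, 772, -, -, 324, -, -, 382, 239, 778]

4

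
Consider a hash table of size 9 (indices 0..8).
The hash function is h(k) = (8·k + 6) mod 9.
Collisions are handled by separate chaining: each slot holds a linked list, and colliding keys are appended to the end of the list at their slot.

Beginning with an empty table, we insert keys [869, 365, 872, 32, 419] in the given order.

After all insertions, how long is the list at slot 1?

869 → bucket 1
365 → bucket 1 (collision)
872 → bucket 7
32 → bucket 1 (collision)
419 → bucket 1 (collision)
Final buckets:
0: .
1: 869 -> 365 -> 32 -> 419
2: .
3: .
4: .
5: .
6: .
7: 872
8: .

4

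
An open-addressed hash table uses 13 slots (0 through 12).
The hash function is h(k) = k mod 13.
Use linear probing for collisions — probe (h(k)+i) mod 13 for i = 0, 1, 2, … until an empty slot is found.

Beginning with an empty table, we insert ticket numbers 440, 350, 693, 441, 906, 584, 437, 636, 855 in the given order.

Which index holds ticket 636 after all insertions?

2

440 hashes to 11; slot 11 is free → place at 11.
350 hashes to 12; slot 12 is free → place at 12.
693 hashes to 4; slot 4 is free → place at 4.
441 hashes to 12; 12 taken → place at 0.
906 hashes to 9; slot 9 is free → place at 9.
584 hashes to 12; 12,0 taken → place at 1.
437 hashes to 8; slot 8 is free → place at 8.
636 hashes to 12; 12,0,1 taken → place at 2.
855 hashes to 10; slot 10 is free → place at 10.
Table: [441, 584, 636, _, 693, _, _, _, 437, 906, 855, 440, 350]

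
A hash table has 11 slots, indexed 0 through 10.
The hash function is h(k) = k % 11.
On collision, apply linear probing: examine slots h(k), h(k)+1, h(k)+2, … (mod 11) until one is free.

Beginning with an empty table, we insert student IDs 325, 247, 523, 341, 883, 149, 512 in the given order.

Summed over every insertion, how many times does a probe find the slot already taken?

Insert 325: h=6, slot 6 empty -> index 6.
Insert 247: h=5, slot 5 empty -> index 5.
Insert 523: h=6, slot 6 occupied -> index 7.
Insert 341: h=0, slot 0 empty -> index 0.
Insert 883: h=3, slot 3 empty -> index 3.
Insert 149: h=6, slots 6,7 occupied -> index 8.
Insert 512: h=6, slots 6,7,8 occupied -> index 9.
Table: [341, ∅, ∅, 883, ∅, 247, 325, 523, 149, 512, ∅]

6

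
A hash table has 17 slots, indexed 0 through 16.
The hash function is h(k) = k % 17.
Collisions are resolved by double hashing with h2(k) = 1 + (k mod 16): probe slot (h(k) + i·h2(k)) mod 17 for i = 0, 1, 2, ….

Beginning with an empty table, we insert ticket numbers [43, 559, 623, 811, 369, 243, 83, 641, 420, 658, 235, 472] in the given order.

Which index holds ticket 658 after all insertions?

1

Insert 43: h=9, slot 9 empty → index 9.
Insert 559: h=15, slot 15 empty → index 15.
Insert 623: h=11, slot 11 empty → index 11.
Insert 811: h=12, slot 12 empty → index 12.
Insert 369: h=12, h2=2, slot 12 occupied → index 14.
Insert 243: h=5, slot 5 empty → index 5.
Insert 83: h=15, h2=4, slot 15 occupied → index 2.
Insert 641: h=12, h2=2, slots 12,14 occupied → index 16.
Insert 420: h=12, h2=5, slot 12 occupied → index 0.
Insert 658: h=12, h2=3, slots 12,15 occupied → index 1.
Insert 235: h=14, h2=12, slots 14,9 occupied → index 4.
Insert 472: h=13, slot 13 empty → index 13.
Table: [420, 658, 83, ., 235, 243, ., ., ., 43, ., 623, 811, 472, 369, 559, 641]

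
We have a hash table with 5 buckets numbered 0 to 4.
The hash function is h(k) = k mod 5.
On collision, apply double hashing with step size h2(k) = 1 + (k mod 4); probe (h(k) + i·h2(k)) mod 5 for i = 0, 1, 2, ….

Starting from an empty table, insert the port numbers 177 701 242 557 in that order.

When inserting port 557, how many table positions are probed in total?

2

177 hashes to 2; slot 2 is free -> place at 2.
701 hashes to 1; slot 1 is free -> place at 1.
242 hashes to 2, h2=3; 2 taken -> place at 0.
557 hashes to 2, h2=2; 2 taken -> place at 4.
Table: [242, 701, 177, _, 557]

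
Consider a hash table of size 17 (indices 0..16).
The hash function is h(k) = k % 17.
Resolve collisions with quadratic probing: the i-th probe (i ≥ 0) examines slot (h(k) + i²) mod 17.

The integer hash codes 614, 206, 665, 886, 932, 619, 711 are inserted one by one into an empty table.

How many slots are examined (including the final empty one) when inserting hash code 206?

2

614: h=2 => slot 2
206: h=2, probe 2,3 => slot 3
665: h=2, probe 2,3,6 => slot 6
886: h=2, probe 2,3,6,11 => slot 11
932: h=14 => slot 14
619: h=7 => slot 7
711: h=14, probe 14,15 => slot 15
Table: [-, -, 614, 206, -, -, 665, 619, -, -, -, 886, -, -, 932, 711, -]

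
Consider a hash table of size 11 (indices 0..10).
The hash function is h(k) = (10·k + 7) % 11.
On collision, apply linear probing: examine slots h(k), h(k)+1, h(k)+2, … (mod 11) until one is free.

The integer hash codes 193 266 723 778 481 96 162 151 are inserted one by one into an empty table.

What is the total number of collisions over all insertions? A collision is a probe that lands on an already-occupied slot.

Insert 193: h=1, slot 1 empty → index 1.
Insert 266: h=5, slot 5 empty → index 5.
Insert 723: h=10, slot 10 empty → index 10.
Insert 778: h=10, slot 10 occupied → index 0.
Insert 481: h=10, slots 10,0,1 occupied → index 2.
Insert 96: h=10, slots 10,0,1,2 occupied → index 3.
Insert 162: h=10, slots 10,0,1,2,3 occupied → index 4.
Insert 151: h=10, slots 10,0,1,2,3,4,5 occupied → index 6.
Table: [778, 193, 481, 96, 162, 266, 151, ∅, ∅, ∅, 723]

20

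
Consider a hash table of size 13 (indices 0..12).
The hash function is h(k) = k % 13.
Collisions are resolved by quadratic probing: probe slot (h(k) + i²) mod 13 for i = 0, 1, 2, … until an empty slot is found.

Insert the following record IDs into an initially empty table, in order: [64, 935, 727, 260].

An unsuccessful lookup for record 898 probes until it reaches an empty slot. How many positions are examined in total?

64: h=12 -> slot 12
935: h=12, probe 12,0 -> slot 0
727: h=12, probe 12,0,3 -> slot 3
260: h=0, probe 0,1 -> slot 1
Table: [935, 260, _, 727, _, _, _, _, _, _, _, _, 64]
Lookup 898: h=1, probe 1,2 → slot 2 empty, not found.

2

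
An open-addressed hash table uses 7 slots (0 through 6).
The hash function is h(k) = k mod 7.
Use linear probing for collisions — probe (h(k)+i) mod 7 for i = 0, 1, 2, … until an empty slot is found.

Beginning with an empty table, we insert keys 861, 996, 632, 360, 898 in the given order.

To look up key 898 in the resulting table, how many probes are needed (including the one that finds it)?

861 hashes to 0; slot 0 is free -> place at 0.
996 hashes to 2; slot 2 is free -> place at 2.
632 hashes to 2; 2 taken -> place at 3.
360 hashes to 3; 3 taken -> place at 4.
898 hashes to 2; 2,3,4 taken -> place at 5.
Table: [861, ∅, 996, 632, 360, 898, ∅]
Lookup 898: h=2, probe 2,3,4,5 → found at 5.

4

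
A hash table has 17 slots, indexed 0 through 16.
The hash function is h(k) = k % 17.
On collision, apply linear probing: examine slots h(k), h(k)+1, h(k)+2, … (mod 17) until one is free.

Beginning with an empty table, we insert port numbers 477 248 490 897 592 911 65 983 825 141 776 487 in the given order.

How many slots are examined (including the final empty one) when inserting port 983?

4

Insert 477: h=1, slot 1 empty -> index 1.
Insert 248: h=10, slot 10 empty -> index 10.
Insert 490: h=14, slot 14 empty -> index 14.
Insert 897: h=13, slot 13 empty -> index 13.
Insert 592: h=14, slot 14 occupied -> index 15.
Insert 911: h=10, slot 10 occupied -> index 11.
Insert 65: h=14, slots 14,15 occupied -> index 16.
Insert 983: h=14, slots 14,15,16 occupied -> index 0.
Insert 825: h=9, slot 9 empty -> index 9.
Insert 141: h=5, slot 5 empty -> index 5.
Insert 776: h=11, slot 11 occupied -> index 12.
Insert 487: h=11, slots 11,12,13,14,15,16,0,1 occupied -> index 2.
Table: [983, 477, 487, -, -, 141, -, -, -, 825, 248, 911, 776, 897, 490, 592, 65]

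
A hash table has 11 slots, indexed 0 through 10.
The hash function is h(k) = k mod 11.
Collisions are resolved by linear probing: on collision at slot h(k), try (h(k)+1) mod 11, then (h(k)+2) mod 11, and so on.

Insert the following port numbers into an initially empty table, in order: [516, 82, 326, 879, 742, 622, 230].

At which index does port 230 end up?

1

Insert 516: h=10, slot 10 empty => index 10.
Insert 82: h=5, slot 5 empty => index 5.
Insert 326: h=7, slot 7 empty => index 7.
Insert 879: h=10, slot 10 occupied => index 0.
Insert 742: h=5, slot 5 occupied => index 6.
Insert 622: h=6, slots 6,7 occupied => index 8.
Insert 230: h=10, slots 10,0 occupied => index 1.
Table: [879, 230, ., ., ., 82, 742, 326, 622, ., 516]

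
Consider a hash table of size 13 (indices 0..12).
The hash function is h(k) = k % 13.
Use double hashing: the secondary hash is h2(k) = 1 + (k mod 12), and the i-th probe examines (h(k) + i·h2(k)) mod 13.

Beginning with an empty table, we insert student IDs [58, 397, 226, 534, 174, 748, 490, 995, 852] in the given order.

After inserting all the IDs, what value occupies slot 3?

995

Insert 58: h=6, slot 6 empty → index 6.
Insert 397: h=7, slot 7 empty → index 7.
Insert 226: h=5, slot 5 empty → index 5.
Insert 534: h=1, slot 1 empty → index 1.
Insert 174: h=5, h2=7, slot 5 occupied → index 12.
Insert 748: h=7, h2=5, slots 7,12 occupied → index 4.
Insert 490: h=9, slot 9 empty → index 9.
Insert 995: h=7, h2=12, slots 7,6,5,4 occupied → index 3.
Insert 852: h=7, h2=1, slot 7 occupied → index 8.
Table: [., 534, ., 995, 748, 226, 58, 397, 852, 490, ., ., 174]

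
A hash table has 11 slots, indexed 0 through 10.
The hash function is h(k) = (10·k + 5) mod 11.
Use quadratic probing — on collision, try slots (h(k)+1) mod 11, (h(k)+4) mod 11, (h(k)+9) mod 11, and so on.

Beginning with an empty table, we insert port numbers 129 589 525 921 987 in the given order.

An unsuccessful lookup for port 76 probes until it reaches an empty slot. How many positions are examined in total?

Insert 129: h=8, slot 8 empty -> index 8.
Insert 589: h=10, slot 10 empty -> index 10.
Insert 525: h=8, slot 8 occupied -> index 9.
Insert 921: h=8, slots 8,9 occupied -> index 1.
Insert 987: h=8, slots 8,9,1 occupied -> index 6.
Table: [—, 921, —, —, —, —, 987, —, 129, 525, 589]
Lookup 76: h=6, probe 6,7 → slot 7 empty, not found.

2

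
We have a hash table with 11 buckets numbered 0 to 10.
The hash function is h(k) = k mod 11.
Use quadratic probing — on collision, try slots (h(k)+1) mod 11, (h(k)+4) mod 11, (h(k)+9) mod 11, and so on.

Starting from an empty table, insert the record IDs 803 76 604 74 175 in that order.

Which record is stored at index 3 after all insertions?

604

Insert 803: h=0, slot 0 empty => index 0.
Insert 76: h=10, slot 10 empty => index 10.
Insert 604: h=10, slots 10,0 occupied => index 3.
Insert 74: h=8, slot 8 empty => index 8.
Insert 175: h=10, slots 10,0,3,8 occupied => index 4.
Table: [803, _, _, 604, 175, _, _, _, 74, _, 76]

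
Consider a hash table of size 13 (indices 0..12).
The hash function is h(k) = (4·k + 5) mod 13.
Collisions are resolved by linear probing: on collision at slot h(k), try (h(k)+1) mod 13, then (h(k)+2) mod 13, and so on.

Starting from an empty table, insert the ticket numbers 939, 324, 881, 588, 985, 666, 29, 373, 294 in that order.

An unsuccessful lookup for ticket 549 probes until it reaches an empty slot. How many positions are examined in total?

Insert 939: h=4, slot 4 empty -> index 4.
Insert 324: h=1, slot 1 empty -> index 1.
Insert 881: h=6, slot 6 empty -> index 6.
Insert 588: h=4, slot 4 occupied -> index 5.
Insert 985: h=6, slot 6 occupied -> index 7.
Insert 666: h=4, slots 4,5,6,7 occupied -> index 8.
Insert 29: h=4, slots 4,5,6,7,8 occupied -> index 9.
Insert 373: h=2, slot 2 empty -> index 2.
Insert 294: h=11, slot 11 empty -> index 11.
Table: [∅, 324, 373, ∅, 939, 588, 881, 985, 666, 29, ∅, 294, ∅]
Lookup 549: h=4, probe 4,5,6,7,8,9,10 → slot 10 empty, not found.

7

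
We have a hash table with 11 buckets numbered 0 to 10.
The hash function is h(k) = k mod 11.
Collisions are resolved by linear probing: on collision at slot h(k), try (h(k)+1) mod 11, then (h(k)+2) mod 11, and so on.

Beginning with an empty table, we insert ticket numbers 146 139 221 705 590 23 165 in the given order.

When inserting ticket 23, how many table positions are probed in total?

Insert 146: h=3, slot 3 empty => index 3.
Insert 139: h=7, slot 7 empty => index 7.
Insert 221: h=1, slot 1 empty => index 1.
Insert 705: h=1, slot 1 occupied => index 2.
Insert 590: h=7, slot 7 occupied => index 8.
Insert 23: h=1, slots 1,2,3 occupied => index 4.
Insert 165: h=0, slot 0 empty => index 0.
Table: [165, 221, 705, 146, 23, -, -, 139, 590, -, -]

4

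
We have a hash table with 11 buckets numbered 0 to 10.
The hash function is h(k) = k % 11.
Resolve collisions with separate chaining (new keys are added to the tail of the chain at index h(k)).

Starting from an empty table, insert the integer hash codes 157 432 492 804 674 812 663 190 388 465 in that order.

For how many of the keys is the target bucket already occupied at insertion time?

Insert 157: h=3, bucket 3 empty -> new chain.
Insert 432: h=3, bucket 3 nonempty -> append to chain.
Insert 492: h=8, bucket 8 empty -> new chain.
Insert 804: h=1, bucket 1 empty -> new chain.
Insert 674: h=3, bucket 3 nonempty -> append to chain.
Insert 812: h=9, bucket 9 empty -> new chain.
Insert 663: h=3, bucket 3 nonempty -> append to chain.
Insert 190: h=3, bucket 3 nonempty -> append to chain.
Insert 388: h=3, bucket 3 nonempty -> append to chain.
Insert 465: h=3, bucket 3 nonempty -> append to chain.
Final buckets:
0: -
1: 804
2: -
3: 157 -> 432 -> 674 -> 663 -> 190 -> 388 -> 465
4: -
5: -
6: -
7: -
8: 492
9: 812
10: -

6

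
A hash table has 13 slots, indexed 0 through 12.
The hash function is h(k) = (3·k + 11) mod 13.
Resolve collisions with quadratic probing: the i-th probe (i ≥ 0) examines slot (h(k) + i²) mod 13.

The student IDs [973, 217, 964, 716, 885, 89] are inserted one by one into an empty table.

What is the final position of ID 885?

2

Insert 973: h=5, slot 5 empty -> index 5.
Insert 217: h=12, slot 12 empty -> index 12.
Insert 964: h=4, slot 4 empty -> index 4.
Insert 716: h=1, slot 1 empty -> index 1.
Insert 885: h=1, slot 1 occupied -> index 2.
Insert 89: h=5, slot 5 occupied -> index 6.
Table: [—, 716, 885, —, 964, 973, 89, —, —, —, —, —, 217]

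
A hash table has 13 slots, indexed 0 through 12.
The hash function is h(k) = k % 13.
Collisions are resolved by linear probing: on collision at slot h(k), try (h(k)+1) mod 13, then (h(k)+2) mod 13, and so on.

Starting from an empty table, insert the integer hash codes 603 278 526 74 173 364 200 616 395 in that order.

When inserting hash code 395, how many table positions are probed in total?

7

603: h=5 -> slot 5
278: h=5, probe 5,6 -> slot 6
526: h=6, probe 6,7 -> slot 7
74: h=9 -> slot 9
173: h=4 -> slot 4
364: h=0 -> slot 0
200: h=5, probe 5,6,7,8 -> slot 8
616: h=5, probe 5,6,7,8,9,10 -> slot 10
395: h=5, probe 5,6,7,8,9,10,11 -> slot 11
Table: [364, -, -, -, 173, 603, 278, 526, 200, 74, 616, 395, -]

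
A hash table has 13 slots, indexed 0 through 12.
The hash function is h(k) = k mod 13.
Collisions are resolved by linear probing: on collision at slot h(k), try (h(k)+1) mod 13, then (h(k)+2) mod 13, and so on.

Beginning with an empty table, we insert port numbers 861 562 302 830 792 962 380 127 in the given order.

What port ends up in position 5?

302

861 hashes to 3; slot 3 is free → place at 3.
562 hashes to 3; 3 taken → place at 4.
302 hashes to 3; 3,4 taken → place at 5.
830 hashes to 11; slot 11 is free → place at 11.
792 hashes to 12; slot 12 is free → place at 12.
962 hashes to 0; slot 0 is free → place at 0.
380 hashes to 3; 3,4,5 taken → place at 6.
127 hashes to 10; slot 10 is free → place at 10.
Table: [962, _, _, 861, 562, 302, 380, _, _, _, 127, 830, 792]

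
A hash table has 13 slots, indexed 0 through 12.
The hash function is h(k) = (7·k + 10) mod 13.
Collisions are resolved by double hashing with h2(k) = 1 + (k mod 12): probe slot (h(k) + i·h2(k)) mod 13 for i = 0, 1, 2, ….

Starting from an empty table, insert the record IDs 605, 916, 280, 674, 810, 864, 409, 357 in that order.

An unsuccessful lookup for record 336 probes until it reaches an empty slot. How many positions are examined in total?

Insert 605: h=7, slot 7 empty → index 7.
Insert 916: h=0, slot 0 empty → index 0.
Insert 280: h=7, h2=5, slot 7 occupied → index 12.
Insert 674: h=9, slot 9 empty → index 9.
Insert 810: h=12, h2=7, slot 12 occupied → index 6.
Insert 864: h=0, h2=1, slot 0 occupied → index 1.
Insert 409: h=0, h2=2, slot 0 occupied → index 2.
Insert 357: h=0, h2=10, slot 0 occupied → index 10.
Table: [916, 864, 409, —, —, —, 810, 605, —, 674, 357, —, 280]
Lookup 336: h=9, h2=1, probe 9,10,11 → slot 11 empty, not found.

3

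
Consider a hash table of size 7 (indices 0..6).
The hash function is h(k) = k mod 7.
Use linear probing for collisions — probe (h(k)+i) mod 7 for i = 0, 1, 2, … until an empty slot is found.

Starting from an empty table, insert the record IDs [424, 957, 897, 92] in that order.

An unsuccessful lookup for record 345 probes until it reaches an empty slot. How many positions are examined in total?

Insert 424: h=4, slot 4 empty -> index 4.
Insert 957: h=5, slot 5 empty -> index 5.
Insert 897: h=1, slot 1 empty -> index 1.
Insert 92: h=1, slot 1 occupied -> index 2.
Table: [_, 897, 92, _, 424, 957, _]
Lookup 345: h=2, probe 2,3 → slot 3 empty, not found.

2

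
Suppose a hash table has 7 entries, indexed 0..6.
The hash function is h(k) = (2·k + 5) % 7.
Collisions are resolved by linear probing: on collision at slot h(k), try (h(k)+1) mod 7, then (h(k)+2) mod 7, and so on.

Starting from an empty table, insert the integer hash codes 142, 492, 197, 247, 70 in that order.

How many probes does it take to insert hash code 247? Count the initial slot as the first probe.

3

Insert 142: h=2, slot 2 empty => index 2.
Insert 492: h=2, slot 2 occupied => index 3.
Insert 197: h=0, slot 0 empty => index 0.
Insert 247: h=2, slots 2,3 occupied => index 4.
Insert 70: h=5, slot 5 empty => index 5.
Table: [197, ., 142, 492, 247, 70, .]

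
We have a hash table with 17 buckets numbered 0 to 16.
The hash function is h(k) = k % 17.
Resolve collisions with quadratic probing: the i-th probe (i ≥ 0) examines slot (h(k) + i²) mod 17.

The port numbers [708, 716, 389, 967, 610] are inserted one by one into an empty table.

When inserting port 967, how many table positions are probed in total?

2

Insert 708: h=11, slot 11 empty → index 11.
Insert 716: h=2, slot 2 empty → index 2.
Insert 389: h=15, slot 15 empty → index 15.
Insert 967: h=15, slot 15 occupied → index 16.
Insert 610: h=15, slots 15,16,2 occupied → index 7.
Table: [-, -, 716, -, -, -, -, 610, -, -, -, 708, -, -, -, 389, 967]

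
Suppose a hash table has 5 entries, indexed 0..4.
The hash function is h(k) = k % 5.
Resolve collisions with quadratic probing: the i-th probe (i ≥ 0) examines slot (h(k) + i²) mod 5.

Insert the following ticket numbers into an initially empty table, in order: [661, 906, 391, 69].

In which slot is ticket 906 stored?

661 hashes to 1; slot 1 is free => place at 1.
906 hashes to 1; 1 taken => place at 2.
391 hashes to 1; 1,2 taken => place at 0.
69 hashes to 4; slot 4 is free => place at 4.
Table: [391, 661, 906, —, 69]

2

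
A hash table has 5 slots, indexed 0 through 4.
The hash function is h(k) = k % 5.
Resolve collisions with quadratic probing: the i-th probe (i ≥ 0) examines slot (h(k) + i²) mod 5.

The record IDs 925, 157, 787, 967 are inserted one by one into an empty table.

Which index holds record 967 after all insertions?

1

Insert 925: h=0, slot 0 empty → index 0.
Insert 157: h=2, slot 2 empty → index 2.
Insert 787: h=2, slot 2 occupied → index 3.
Insert 967: h=2, slots 2,3 occupied → index 1.
Table: [925, 967, 157, 787, _]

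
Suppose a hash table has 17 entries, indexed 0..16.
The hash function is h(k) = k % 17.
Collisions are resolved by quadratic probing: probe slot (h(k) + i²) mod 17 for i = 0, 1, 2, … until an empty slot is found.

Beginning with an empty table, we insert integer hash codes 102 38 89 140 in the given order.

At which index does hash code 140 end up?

8

102 hashes to 0; slot 0 is free -> place at 0.
38 hashes to 4; slot 4 is free -> place at 4.
89 hashes to 4; 4 taken -> place at 5.
140 hashes to 4; 4,5 taken -> place at 8.
Table: [102, -, -, -, 38, 89, -, -, 140, -, -, -, -, -, -, -, -]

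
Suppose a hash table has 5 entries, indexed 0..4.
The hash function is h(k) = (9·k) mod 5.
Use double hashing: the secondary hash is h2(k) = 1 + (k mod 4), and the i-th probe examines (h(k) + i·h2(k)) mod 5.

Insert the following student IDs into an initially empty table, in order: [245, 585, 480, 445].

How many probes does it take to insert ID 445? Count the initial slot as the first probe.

3

245: h=0 → slot 0
585: h=0, h2=2, probe 0,2 → slot 2
480: h=0, h2=1, probe 0,1 → slot 1
445: h=0, h2=2, probe 0,2,4 → slot 4
Table: [245, 480, 585, ∅, 445]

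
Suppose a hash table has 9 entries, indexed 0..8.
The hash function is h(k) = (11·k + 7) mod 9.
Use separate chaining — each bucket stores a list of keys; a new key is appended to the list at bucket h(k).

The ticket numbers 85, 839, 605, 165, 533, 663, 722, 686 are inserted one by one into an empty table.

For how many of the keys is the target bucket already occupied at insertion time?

85 -> bucket 6
839 -> bucket 2
605 -> bucket 2 (collision)
165 -> bucket 4
533 -> bucket 2 (collision)
663 -> bucket 1
722 -> bucket 2 (collision)
686 -> bucket 2 (collision)
Final buckets:
0: —
1: 663
2: 839 -> 605 -> 533 -> 722 -> 686
3: —
4: 165
5: —
6: 85
7: —
8: —

4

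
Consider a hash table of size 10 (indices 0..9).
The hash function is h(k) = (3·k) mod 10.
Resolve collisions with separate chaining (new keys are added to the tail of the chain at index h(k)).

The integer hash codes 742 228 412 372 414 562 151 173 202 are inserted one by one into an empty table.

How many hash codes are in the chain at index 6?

5

742 → bucket 6
228 → bucket 4
412 → bucket 6 (collision)
372 → bucket 6 (collision)
414 → bucket 2
562 → bucket 6 (collision)
151 → bucket 3
173 → bucket 9
202 → bucket 6 (collision)
Final buckets:
0: —
1: —
2: 414
3: 151
4: 228
5: —
6: 742 -> 412 -> 372 -> 562 -> 202
7: —
8: —
9: 173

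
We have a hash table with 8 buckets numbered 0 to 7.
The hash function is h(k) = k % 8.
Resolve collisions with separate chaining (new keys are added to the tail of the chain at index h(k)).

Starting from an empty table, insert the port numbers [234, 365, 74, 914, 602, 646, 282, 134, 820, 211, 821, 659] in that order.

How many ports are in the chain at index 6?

Insert 234: h=2, bucket 2 empty -> new chain.
Insert 365: h=5, bucket 5 empty -> new chain.
Insert 74: h=2, bucket 2 nonempty -> append to chain.
Insert 914: h=2, bucket 2 nonempty -> append to chain.
Insert 602: h=2, bucket 2 nonempty -> append to chain.
Insert 646: h=6, bucket 6 empty -> new chain.
Insert 282: h=2, bucket 2 nonempty -> append to chain.
Insert 134: h=6, bucket 6 nonempty -> append to chain.
Insert 820: h=4, bucket 4 empty -> new chain.
Insert 211: h=3, bucket 3 empty -> new chain.
Insert 821: h=5, bucket 5 nonempty -> append to chain.
Insert 659: h=3, bucket 3 nonempty -> append to chain.
Final buckets:
0: .
1: .
2: 234 -> 74 -> 914 -> 602 -> 282
3: 211 -> 659
4: 820
5: 365 -> 821
6: 646 -> 134
7: .

2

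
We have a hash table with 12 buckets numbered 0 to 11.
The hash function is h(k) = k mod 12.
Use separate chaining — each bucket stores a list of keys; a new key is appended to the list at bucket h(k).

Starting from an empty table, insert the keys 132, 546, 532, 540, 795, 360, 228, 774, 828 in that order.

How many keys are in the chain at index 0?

5

Insert 132: h=0, bucket 0 empty → new chain.
Insert 546: h=6, bucket 6 empty → new chain.
Insert 532: h=4, bucket 4 empty → new chain.
Insert 540: h=0, bucket 0 nonempty → append to chain.
Insert 795: h=3, bucket 3 empty → new chain.
Insert 360: h=0, bucket 0 nonempty → append to chain.
Insert 228: h=0, bucket 0 nonempty → append to chain.
Insert 774: h=6, bucket 6 nonempty → append to chain.
Insert 828: h=0, bucket 0 nonempty → append to chain.
Final buckets:
0: 132 -> 540 -> 360 -> 228 -> 828
1: -
2: -
3: 795
4: 532
5: -
6: 546 -> 774
7: -
8: -
9: -
10: -
11: -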